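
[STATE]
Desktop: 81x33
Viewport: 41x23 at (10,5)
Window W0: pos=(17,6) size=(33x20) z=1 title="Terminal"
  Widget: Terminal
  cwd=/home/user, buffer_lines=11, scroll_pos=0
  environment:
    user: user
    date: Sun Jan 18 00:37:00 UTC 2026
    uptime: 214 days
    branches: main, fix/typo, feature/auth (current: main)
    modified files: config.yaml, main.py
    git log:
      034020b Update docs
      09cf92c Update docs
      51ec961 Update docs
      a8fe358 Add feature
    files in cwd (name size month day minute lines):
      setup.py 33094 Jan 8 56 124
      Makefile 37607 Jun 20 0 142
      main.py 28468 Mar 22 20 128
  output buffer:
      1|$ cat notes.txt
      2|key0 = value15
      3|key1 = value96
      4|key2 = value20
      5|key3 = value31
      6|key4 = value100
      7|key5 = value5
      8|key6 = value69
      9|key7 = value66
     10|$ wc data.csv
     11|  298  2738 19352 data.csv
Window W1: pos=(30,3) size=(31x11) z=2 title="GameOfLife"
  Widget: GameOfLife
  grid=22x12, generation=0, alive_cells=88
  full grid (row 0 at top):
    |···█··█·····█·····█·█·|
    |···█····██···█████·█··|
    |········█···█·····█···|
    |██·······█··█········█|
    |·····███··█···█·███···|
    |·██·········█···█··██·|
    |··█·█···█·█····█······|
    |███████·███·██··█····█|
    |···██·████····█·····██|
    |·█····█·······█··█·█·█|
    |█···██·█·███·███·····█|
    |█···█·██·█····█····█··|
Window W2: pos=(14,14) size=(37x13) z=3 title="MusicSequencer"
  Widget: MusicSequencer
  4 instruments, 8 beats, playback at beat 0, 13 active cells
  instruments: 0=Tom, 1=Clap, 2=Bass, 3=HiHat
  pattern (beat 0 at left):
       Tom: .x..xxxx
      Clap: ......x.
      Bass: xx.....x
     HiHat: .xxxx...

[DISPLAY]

                    ┠────────────────────
       ┏━━━━━━━━━━━━┃Gen: 0              
       ┃ Terminal   ┃██·······█··█·······
       ┠────────────┃·····███··█···█·███·
       ┃$ cat notes.┃·██·········█···█··█
       ┃key0 = value┃··█·█···█·█····█····
       ┃key1 = value┃███████·███·██··█···
       ┃key2 = value┃···██·████····█·····
       ┃key3 = value┗━━━━━━━━━━━━━━━━━━━━
    ┏━━━━━━━━━━━━━━━━━━━━━━━━━━━━━━━━━━━┓
    ┃ MusicSequencer                    ┃
    ┠───────────────────────────────────┨
    ┃      ▼1234567                     ┃
    ┃   Tom·█··████                     ┃
    ┃  Clap······█·                     ┃
    ┃  Bass██·····█                     ┃
    ┃ HiHat·████···                     ┃
    ┃                                   ┃
    ┃                                   ┃
    ┃                                   ┃
    ┃                                   ┃
    ┗━━━━━━━━━━━━━━━━━━━━━━━━━━━━━━━━━━━┛
                                         


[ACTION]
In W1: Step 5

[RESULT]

                    ┠────────────────────
       ┏━━━━━━━━━━━━┃Gen: 5              
       ┃ Terminal   ┃·····█··█···██·██···
       ┠────────────┃·············█·██···
       ┃$ cat notes.┃██···██·█··█·██·····
       ┃key0 = value┃··█··█·█···███······
       ┃key1 = value┃██···········█·█····
       ┃key2 = value┃····██·██··██·█·█···
       ┃key3 = value┗━━━━━━━━━━━━━━━━━━━━
    ┏━━━━━━━━━━━━━━━━━━━━━━━━━━━━━━━━━━━┓
    ┃ MusicSequencer                    ┃
    ┠───────────────────────────────────┨
    ┃      ▼1234567                     ┃
    ┃   Tom·█··████                     ┃
    ┃  Clap······█·                     ┃
    ┃  Bass██·····█                     ┃
    ┃ HiHat·████···                     ┃
    ┃                                   ┃
    ┃                                   ┃
    ┃                                   ┃
    ┃                                   ┃
    ┗━━━━━━━━━━━━━━━━━━━━━━━━━━━━━━━━━━━┛
                                         


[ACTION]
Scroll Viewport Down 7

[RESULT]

       ┃key0 = value┃··█··█·█···███······
       ┃key1 = value┃██···········█·█····
       ┃key2 = value┃····██·██··██·█·█···
       ┃key3 = value┗━━━━━━━━━━━━━━━━━━━━
    ┏━━━━━━━━━━━━━━━━━━━━━━━━━━━━━━━━━━━┓
    ┃ MusicSequencer                    ┃
    ┠───────────────────────────────────┨
    ┃      ▼1234567                     ┃
    ┃   Tom·█··████                     ┃
    ┃  Clap······█·                     ┃
    ┃  Bass██·····█                     ┃
    ┃ HiHat·████···                     ┃
    ┃                                   ┃
    ┃                                   ┃
    ┃                                   ┃
    ┃                                   ┃
    ┗━━━━━━━━━━━━━━━━━━━━━━━━━━━━━━━━━━━┛
                                         
                                         
                                         
                                         
                                         
                                         


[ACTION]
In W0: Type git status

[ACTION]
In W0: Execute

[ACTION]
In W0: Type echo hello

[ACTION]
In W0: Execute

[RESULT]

       ┃key4 = value┃··█··█·█···███······
       ┃key5 = value┃██···········█·█····
       ┃key6 = value┃····██·██··██·█·█···
       ┃key7 = value┗━━━━━━━━━━━━━━━━━━━━
    ┏━━━━━━━━━━━━━━━━━━━━━━━━━━━━━━━━━━━┓
    ┃ MusicSequencer                    ┃
    ┠───────────────────────────────────┨
    ┃      ▼1234567                     ┃
    ┃   Tom·█··████                     ┃
    ┃  Clap······█·                     ┃
    ┃  Bass██·····█                     ┃
    ┃ HiHat·████···                     ┃
    ┃                                   ┃
    ┃                                   ┃
    ┃                                   ┃
    ┃                                   ┃
    ┗━━━━━━━━━━━━━━━━━━━━━━━━━━━━━━━━━━━┛
                                         
                                         
                                         
                                         
                                         
                                         


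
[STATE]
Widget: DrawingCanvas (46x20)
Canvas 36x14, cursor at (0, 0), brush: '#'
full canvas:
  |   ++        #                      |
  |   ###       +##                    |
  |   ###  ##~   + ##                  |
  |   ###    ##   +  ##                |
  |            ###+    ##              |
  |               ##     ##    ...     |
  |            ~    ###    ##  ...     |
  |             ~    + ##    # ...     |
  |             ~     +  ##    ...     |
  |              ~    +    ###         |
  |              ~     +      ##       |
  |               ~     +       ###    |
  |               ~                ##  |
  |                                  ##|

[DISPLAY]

+  ++        #                                
   ###       +##                              
   ###  ##~   + ##                            
   ###    ##   +  ##                          
            ###+    ##                        
               ##     ##    ...               
            ~    ###    ##  ...               
             ~    + ##    # ...               
             ~     +  ##    ...               
              ~    +    ###                   
              ~     +      ##                 
               ~     +       ###              
               ~                ##            
                                  ##          
                                              
                                              
                                              
                                              
                                              
                                              


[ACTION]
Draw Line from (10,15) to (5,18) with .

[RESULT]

+  ++        #                                
   ###       +##                              
   ###  ##~   + ##                            
   ###    ##   +  ##                          
            ###+    ##                        
               ## .   ##    ...               
            ~    .##    ##  ...               
             ~   .+ ##    # ...               
             ~  .  +  ##    ...               
              ~ .  +    ###                   
              ~.    +      ##                 
               ~     +       ###              
               ~                ##            
                                  ##          
                                              
                                              
                                              
                                              
                                              
                                              


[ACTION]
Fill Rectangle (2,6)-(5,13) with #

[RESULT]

+  ++        #                                
   ###       +##                              
   ###########+ ##                            
   ########### +  ##                          
      #########+    ##                        
      ######## ## .   ##    ...               
            ~    .##    ##  ...               
             ~   .+ ##    # ...               
             ~  .  +  ##    ...               
              ~ .  +    ###                   
              ~.    +      ##                 
               ~     +       ###              
               ~                ##            
                                  ##          
                                              
                                              
                                              
                                              
                                              
                                              


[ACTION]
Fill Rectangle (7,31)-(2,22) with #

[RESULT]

+  ++        #                                
   ###       +##                              
   ###########+ ##    ##########              
   ########### +  ##  ##########              
      #########+    ############              
      ######## ## .   ##########              
            ~    .##  ##########              
             ~   .+ ############              
             ~  .  +  ##    ...               
              ~ .  +    ###                   
              ~.    +      ##                 
               ~     +       ###              
               ~                ##            
                                  ##          
                                              
                                              
                                              
                                              
                                              
                                              


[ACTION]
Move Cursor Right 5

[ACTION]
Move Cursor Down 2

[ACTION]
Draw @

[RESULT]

   ++        #                                
   ###       +##                              
   ##@########+ ##    ##########              
   ########### +  ##  ##########              
      #########+    ############              
      ######## ## .   ##########              
            ~    .##  ##########              
             ~   .+ ############              
             ~  .  +  ##    ...               
              ~ .  +    ###                   
              ~.    +      ##                 
               ~     +       ###              
               ~                ##            
                                  ##          
                                              
                                              
                                              
                                              
                                              
                                              


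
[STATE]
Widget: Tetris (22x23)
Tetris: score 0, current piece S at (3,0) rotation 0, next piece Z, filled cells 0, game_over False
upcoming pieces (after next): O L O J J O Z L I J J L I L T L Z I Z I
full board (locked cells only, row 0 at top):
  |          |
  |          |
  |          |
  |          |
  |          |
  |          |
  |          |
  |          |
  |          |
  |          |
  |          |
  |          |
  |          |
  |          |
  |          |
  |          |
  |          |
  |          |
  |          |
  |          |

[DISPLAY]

    ░░    │Next:      
   ░░     │▓▓         
          │ ▓▓        
          │           
          │           
          │           
          │Score:     
          │0          
          │           
          │           
          │           
          │           
          │           
          │           
          │           
          │           
          │           
          │           
          │           
          │           
          │           
          │           
          │           


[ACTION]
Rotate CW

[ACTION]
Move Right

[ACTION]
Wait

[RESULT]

          │Next:      
    ░     │▓▓         
    ░░    │ ▓▓        
     ░    │           
          │           
          │           
          │Score:     
          │0          
          │           
          │           
          │           
          │           
          │           
          │           
          │           
          │           
          │           
          │           
          │           
          │           
          │           
          │           
          │           


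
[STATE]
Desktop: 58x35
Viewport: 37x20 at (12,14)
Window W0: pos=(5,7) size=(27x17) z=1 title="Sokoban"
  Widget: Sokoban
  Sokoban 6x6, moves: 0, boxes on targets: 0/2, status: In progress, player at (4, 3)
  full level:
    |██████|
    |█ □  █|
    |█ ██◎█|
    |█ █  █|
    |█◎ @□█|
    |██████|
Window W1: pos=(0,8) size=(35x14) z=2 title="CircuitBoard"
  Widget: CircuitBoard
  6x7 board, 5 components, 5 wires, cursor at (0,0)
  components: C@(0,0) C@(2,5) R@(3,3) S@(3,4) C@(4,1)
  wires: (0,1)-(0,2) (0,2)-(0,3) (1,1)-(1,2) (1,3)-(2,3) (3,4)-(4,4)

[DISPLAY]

 ·   ·                ┃              
     │                ┃              
     ·       C        ┃              
                      ┃              
     R   S            ┃              
         │            ┃              
         ·            ┃              
━━━━━━━━━━━━━━━━━━━━━━┛              
                   ┃                 
━━━━━━━━━━━━━━━━━━━┛                 
                                     
                                     
                                     
                                     
                                     
                                     
                                     
                                     
                                     
                                     


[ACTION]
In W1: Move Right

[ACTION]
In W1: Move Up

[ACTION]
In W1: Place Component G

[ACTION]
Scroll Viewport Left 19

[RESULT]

┃1       · ─ ·   ·                ┃  
┃                │                ┃  
┃2               ·       C        ┃  
┃                                 ┃  
┃3               R   S            ┃  
┃                    │            ┃  
┃4       C           ·            ┃  
┗━━━━━━━━━━━━━━━━━━━━━━━━━━━━━━━━━┛  
     ┃                         ┃     
     ┗━━━━━━━━━━━━━━━━━━━━━━━━━┛     
                                     
                                     
                                     
                                     
                                     
                                     
                                     
                                     
                                     
                                     


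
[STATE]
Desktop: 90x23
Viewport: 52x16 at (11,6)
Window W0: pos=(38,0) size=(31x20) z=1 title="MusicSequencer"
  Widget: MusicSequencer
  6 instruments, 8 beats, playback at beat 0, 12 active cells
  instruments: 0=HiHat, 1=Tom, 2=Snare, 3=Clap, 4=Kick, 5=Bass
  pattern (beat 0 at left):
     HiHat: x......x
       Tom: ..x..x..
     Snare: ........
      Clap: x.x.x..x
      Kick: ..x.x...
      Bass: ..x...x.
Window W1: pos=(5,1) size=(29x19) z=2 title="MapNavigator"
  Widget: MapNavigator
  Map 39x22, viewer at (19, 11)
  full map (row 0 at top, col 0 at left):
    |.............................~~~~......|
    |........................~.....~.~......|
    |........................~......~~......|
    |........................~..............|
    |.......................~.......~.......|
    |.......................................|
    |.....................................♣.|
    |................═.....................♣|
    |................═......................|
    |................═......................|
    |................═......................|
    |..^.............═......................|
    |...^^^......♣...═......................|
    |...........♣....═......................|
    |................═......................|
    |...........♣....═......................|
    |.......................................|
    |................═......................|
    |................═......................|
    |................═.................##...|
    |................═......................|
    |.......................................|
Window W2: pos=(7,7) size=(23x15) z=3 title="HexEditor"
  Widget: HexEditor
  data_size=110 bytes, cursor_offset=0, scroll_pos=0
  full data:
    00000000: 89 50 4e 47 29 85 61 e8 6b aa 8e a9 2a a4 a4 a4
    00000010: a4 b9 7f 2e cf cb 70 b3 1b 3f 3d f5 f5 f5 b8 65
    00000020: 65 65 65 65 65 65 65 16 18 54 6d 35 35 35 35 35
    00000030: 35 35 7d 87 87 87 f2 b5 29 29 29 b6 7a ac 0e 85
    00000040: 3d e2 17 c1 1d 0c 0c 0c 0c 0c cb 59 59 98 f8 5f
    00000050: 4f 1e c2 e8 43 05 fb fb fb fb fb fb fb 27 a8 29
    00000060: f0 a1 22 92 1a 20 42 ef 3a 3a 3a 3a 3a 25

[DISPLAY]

......................┃    ┃ Snare········          
━━━━━━━━━━━━━━━━━━┓...┃    ┃  Clap█·█·█··█          
xEditor           ┃...┃    ┃  Kick··█·█···          
──────────────────┨...┃    ┃  Bass··█···█·          
00000  89 50 4e 47┃...┃    ┃                        
00010  a4 b9 7f 2e┃...┃    ┃                        
00020  65 65 65 65┃...┃    ┃                        
00030  35 35 7d 87┃...┃    ┃                        
00040  3d e2 17 c1┃...┃    ┃                        
00050  4f 1e c2 e8┃...┃    ┃                        
00060  f0 a1 22 92┃...┃    ┃                        
                  ┃...┃    ┃                        
                  ┃...┃    ┃                        
                  ┃━━━┛    ┗━━━━━━━━━━━━━━━━━━━━━━━━
                  ┃                                 
━━━━━━━━━━━━━━━━━━┛                                 


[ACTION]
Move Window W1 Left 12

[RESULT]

.................┃         ┃ Snare········          
━━━━━━━━━━━━━━━━━━┓        ┃  Clap█·█·█··█          
xEditor           ┃        ┃  Kick··█·█···          
──────────────────┨        ┃  Bass··█···█·          
00000  89 50 4e 47┃        ┃                        
00010  a4 b9 7f 2e┃        ┃                        
00020  65 65 65 65┃        ┃                        
00030  35 35 7d 87┃        ┃                        
00040  3d e2 17 c1┃        ┃                        
00050  4f 1e c2 e8┃        ┃                        
00060  f0 a1 22 92┃        ┃                        
                  ┃        ┃                        
                  ┃        ┃                        
                  ┃        ┗━━━━━━━━━━━━━━━━━━━━━━━━
                  ┃                                 
━━━━━━━━━━━━━━━━━━┛                                 


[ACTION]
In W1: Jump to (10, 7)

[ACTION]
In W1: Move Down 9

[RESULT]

.........═.......┃         ┃ Snare········          
━━━━━━━━━━━━━━━━━━┓        ┃  Clap█·█·█··█          
xEditor           ┃        ┃  Kick··█·█···          
──────────────────┨        ┃  Bass··█···█·          
00000  89 50 4e 47┃        ┃                        
00010  a4 b9 7f 2e┃        ┃                        
00020  65 65 65 65┃        ┃                        
00030  35 35 7d 87┃        ┃                        
00040  3d e2 17 c1┃        ┃                        
00050  4f 1e c2 e8┃        ┃                        
00060  f0 a1 22 92┃        ┃                        
                  ┃        ┃                        
                  ┃        ┃                        
                  ┃        ┗━━━━━━━━━━━━━━━━━━━━━━━━
                  ┃                                 
━━━━━━━━━━━━━━━━━━┛                                 


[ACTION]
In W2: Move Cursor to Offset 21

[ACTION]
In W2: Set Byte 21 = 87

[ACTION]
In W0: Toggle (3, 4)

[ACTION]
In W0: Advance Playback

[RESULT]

.........═.......┃         ┃ Snare········          
━━━━━━━━━━━━━━━━━━┓        ┃  Clap█·█····█          
xEditor           ┃        ┃  Kick··█·█···          
──────────────────┨        ┃  Bass··█···█·          
00000  89 50 4e 47┃        ┃                        
00010  a4 b9 7f 2e┃        ┃                        
00020  65 65 65 65┃        ┃                        
00030  35 35 7d 87┃        ┃                        
00040  3d e2 17 c1┃        ┃                        
00050  4f 1e c2 e8┃        ┃                        
00060  f0 a1 22 92┃        ┃                        
                  ┃        ┃                        
                  ┃        ┃                        
                  ┃        ┗━━━━━━━━━━━━━━━━━━━━━━━━
                  ┃                                 
━━━━━━━━━━━━━━━━━━┛                                 


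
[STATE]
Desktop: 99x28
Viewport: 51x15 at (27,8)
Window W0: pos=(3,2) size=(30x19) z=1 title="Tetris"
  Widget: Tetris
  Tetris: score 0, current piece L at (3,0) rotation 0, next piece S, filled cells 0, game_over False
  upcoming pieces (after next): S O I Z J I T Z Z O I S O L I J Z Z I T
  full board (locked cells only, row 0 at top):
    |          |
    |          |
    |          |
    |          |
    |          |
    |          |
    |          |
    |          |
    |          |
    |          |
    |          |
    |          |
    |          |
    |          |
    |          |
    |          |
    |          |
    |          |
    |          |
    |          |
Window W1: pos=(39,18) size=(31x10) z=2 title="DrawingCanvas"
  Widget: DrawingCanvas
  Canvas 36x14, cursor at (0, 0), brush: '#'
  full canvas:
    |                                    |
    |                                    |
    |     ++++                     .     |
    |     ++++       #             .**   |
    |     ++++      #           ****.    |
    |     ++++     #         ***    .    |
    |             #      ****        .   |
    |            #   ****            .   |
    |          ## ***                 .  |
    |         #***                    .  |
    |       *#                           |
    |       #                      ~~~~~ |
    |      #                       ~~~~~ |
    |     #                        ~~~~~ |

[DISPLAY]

     ┃                                             
     ┃                                             
     ┃                                             
     ┃                                             
     ┃                                             
     ┃                                             
     ┃                                             
     ┃                                             
     ┃                                             
     ┃                                             
     ┃      ┏━━━━━━━━━━━━━━━━━━━━━━━━━━━━━┓        
     ┃      ┃ DrawingCanvas               ┃        
━━━━━┛      ┠─────────────────────────────┨        
            ┃+                            ┃        
            ┃                             ┃        


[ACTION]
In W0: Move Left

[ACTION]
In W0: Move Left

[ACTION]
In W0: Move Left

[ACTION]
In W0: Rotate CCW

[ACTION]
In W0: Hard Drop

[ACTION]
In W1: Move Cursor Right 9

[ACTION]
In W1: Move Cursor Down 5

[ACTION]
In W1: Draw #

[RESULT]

     ┃                                             
     ┃                                             
     ┃                                             
     ┃                                             
     ┃                                             
     ┃                                             
     ┃                                             
     ┃                                             
     ┃                                             
     ┃                                             
     ┃      ┏━━━━━━━━━━━━━━━━━━━━━━━━━━━━━┓        
     ┃      ┃ DrawingCanvas               ┃        
━━━━━┛      ┠─────────────────────────────┨        
            ┃                             ┃        
            ┃                             ┃        


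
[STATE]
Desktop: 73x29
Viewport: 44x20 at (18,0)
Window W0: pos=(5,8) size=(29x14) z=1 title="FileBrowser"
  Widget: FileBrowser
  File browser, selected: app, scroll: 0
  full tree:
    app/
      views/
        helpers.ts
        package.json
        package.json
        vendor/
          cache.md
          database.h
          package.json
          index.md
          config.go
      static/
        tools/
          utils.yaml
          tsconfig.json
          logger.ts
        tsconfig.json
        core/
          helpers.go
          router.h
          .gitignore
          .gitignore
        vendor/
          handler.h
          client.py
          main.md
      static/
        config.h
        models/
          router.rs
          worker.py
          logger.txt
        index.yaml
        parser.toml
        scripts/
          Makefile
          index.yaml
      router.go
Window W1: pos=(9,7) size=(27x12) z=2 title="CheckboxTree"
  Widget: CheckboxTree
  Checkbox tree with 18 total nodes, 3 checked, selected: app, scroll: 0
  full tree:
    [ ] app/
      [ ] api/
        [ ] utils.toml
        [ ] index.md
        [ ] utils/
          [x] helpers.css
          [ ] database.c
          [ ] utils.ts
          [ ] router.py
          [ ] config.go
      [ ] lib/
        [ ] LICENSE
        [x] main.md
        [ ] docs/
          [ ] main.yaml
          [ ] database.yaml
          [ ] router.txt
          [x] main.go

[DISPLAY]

                                            
                                            
                                            
                                            
                                            
                                            
                                            
━━━━━━━━━━━━━━━━━┓                          
xTree            ┃                          
─────────────────┨                          
/                ┃                          
pi/              ┃                          
 utils.toml      ┃                          
 index.md        ┃                          
 utils/          ┃                          
x] helpers.css   ┃                          
 ] database.c    ┃                          
 ] utils.ts      ┃                          
━━━━━━━━━━━━━━━━━┛                          
               ┃                            


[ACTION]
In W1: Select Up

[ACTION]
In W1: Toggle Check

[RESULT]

                                            
                                            
                                            
                                            
                                            
                                            
                                            
━━━━━━━━━━━━━━━━━┓                          
xTree            ┃                          
─────────────────┨                          
/                ┃                          
pi/              ┃                          
 utils.toml      ┃                          
 index.md        ┃                          
 utils/          ┃                          
x] helpers.css   ┃                          
x] database.c    ┃                          
x] utils.ts      ┃                          
━━━━━━━━━━━━━━━━━┛                          
               ┃                            


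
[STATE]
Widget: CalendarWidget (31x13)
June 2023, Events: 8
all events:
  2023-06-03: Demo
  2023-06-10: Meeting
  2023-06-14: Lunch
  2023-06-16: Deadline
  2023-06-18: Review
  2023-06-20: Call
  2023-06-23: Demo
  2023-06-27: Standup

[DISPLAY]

           June 2023           
Mo Tu We Th Fr Sa Su           
          1  2  3*  4          
 5  6  7  8  9 10* 11          
12 13 14* 15 16* 17 18*        
19 20* 21 22 23* 24 25         
26 27* 28 29 30                
                               
                               
                               
                               
                               
                               


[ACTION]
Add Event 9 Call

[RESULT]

           June 2023           
Mo Tu We Th Fr Sa Su           
          1  2  3*  4          
 5  6  7  8  9* 10* 11         
12 13 14* 15 16* 17 18*        
19 20* 21 22 23* 24 25         
26 27* 28 29 30                
                               
                               
                               
                               
                               
                               


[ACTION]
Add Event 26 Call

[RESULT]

           June 2023           
Mo Tu We Th Fr Sa Su           
          1  2  3*  4          
 5  6  7  8  9* 10* 11         
12 13 14* 15 16* 17 18*        
19 20* 21 22 23* 24 25         
26* 27* 28 29 30               
                               
                               
                               
                               
                               
                               


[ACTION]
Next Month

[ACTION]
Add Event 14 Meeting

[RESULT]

           July 2023           
Mo Tu We Th Fr Sa Su           
                1  2           
 3  4  5  6  7  8  9           
10 11 12 13 14* 15 16          
17 18 19 20 21 22 23           
24 25 26 27 28 29 30           
31                             
                               
                               
                               
                               
                               


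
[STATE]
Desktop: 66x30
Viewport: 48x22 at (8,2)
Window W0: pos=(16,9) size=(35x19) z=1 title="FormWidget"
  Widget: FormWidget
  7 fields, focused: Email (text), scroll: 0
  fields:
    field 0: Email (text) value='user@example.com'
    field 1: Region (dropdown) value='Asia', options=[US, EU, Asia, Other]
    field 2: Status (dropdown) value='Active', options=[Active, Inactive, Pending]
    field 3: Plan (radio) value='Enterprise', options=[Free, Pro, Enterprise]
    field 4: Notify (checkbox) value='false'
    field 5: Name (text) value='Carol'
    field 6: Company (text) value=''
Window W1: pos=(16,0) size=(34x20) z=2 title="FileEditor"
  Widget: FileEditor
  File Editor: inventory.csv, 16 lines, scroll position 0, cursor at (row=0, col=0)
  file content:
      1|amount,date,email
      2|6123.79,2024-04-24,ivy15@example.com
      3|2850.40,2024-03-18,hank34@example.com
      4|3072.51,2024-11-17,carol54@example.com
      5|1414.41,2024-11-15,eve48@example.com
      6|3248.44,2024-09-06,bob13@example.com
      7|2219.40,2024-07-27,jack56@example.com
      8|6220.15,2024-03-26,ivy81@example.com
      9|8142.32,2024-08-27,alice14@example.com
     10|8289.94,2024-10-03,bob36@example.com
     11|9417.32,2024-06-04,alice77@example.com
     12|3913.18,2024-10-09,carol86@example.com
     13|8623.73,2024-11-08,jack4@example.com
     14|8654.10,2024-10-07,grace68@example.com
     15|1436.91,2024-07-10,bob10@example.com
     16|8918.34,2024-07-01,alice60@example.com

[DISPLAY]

        ┠────────────────────────────────┨      
        ┃█mount,date,email              ▲┃      
        ┃6123.79,2024-04-24,ivy15@exampl█┃      
        ┃2850.40,2024-03-18,hank34@examp░┃      
        ┃3072.51,2024-11-17,carol54@exam░┃      
        ┃1414.41,2024-11-15,eve48@exampl░┃      
        ┃3248.44,2024-09-06,bob13@exampl░┃      
        ┃2219.40,2024-07-27,jack56@examp░┃┓     
        ┃6220.15,2024-03-26,ivy81@exampl░┃┃     
        ┃8142.32,2024-08-27,alice14@exam░┃┨     
        ┃8289.94,2024-10-03,bob36@exampl░┃┃     
        ┃9417.32,2024-06-04,alice77@exam░┃┃     
        ┃3913.18,2024-10-09,carol86@exam░┃┃     
        ┃8623.73,2024-11-08,jack4@exampl░┃┃     
        ┃8654.10,2024-10-07,grace68@exam░┃┃     
        ┃1436.91,2024-07-10,bob10@exampl░┃┃     
        ┃8918.34,2024-07-01,alice60@exam▼┃┃     
        ┗━━━━━━━━━━━━━━━━━━━━━━━━━━━━━━━━┛┃     
        ┃                                 ┃     
        ┃                                 ┃     
        ┃                                 ┃     
        ┃                                 ┃     


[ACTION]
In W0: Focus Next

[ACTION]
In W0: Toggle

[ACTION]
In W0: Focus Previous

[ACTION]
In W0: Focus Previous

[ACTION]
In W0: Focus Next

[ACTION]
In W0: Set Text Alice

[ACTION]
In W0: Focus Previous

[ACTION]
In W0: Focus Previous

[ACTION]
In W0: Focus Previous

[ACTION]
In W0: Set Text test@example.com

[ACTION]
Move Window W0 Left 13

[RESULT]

        ┠────────────────────────────────┨      
        ┃█mount,date,email              ▲┃      
        ┃6123.79,2024-04-24,ivy15@exampl█┃      
        ┃2850.40,2024-03-18,hank34@examp░┃      
        ┃3072.51,2024-11-17,carol54@exam░┃      
        ┃1414.41,2024-11-15,eve48@exampl░┃      
        ┃3248.44,2024-09-06,bob13@exampl░┃      
━━━━━━━━┃2219.40,2024-07-27,jack56@examp░┃      
mWidget ┃6220.15,2024-03-26,ivy81@exampl░┃      
────────┃8142.32,2024-08-27,alice14@exam░┃      
ail:    ┃8289.94,2024-10-03,bob36@exampl░┃      
gion:   ┃9417.32,2024-06-04,alice77@exam░┃      
atus:   ┃3913.18,2024-10-09,carol86@exam░┃      
an:     ┃8623.73,2024-11-08,jack4@exampl░┃      
tify:   ┃8654.10,2024-10-07,grace68@exam░┃      
me:     ┃1436.91,2024-07-10,bob10@exampl░┃      
mpany:  ┃8918.34,2024-07-01,alice60@exam▼┃      
        ┗━━━━━━━━━━━━━━━━━━━━━━━━━━━━━━━━┛      
                             ┃                  
                             ┃                  
                             ┃                  
                             ┃                  


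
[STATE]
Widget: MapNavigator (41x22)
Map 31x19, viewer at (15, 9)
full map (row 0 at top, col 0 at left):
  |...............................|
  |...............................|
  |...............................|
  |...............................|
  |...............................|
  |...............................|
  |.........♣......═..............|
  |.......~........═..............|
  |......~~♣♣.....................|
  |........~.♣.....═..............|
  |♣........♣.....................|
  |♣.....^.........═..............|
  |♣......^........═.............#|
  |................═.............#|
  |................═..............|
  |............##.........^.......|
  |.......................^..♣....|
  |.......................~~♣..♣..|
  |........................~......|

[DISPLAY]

                                         
                                         
     ...............................     
     ...............................     
     ...............................     
     ...............................     
     ...............................     
     ...............................     
     .........♣......═..............     
     .......~........═..............     
     ......~~♣♣.....................     
     ........~.♣....@═..............     
     ♣........♣.....................     
     ♣.....^.........═..............     
     ♣......^........═.............#     
     ................═.............#     
     ................═..............     
     ............##.........^.......     
     .......................^..♣....     
     .......................~~♣..♣..     
     ........................~......     
                                         


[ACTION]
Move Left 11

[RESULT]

                                         
                                         
                .........................
                .........................
                .........................
                .........................
                .........................
                .........................
                .........♣......═........
                .......~........═........
                ......~~♣♣...............
                ....@...~.♣.....═........
                ♣........♣...............
                ♣.....^.........═........
                ♣......^........═........
                ................═........
                ................═........
                ............##.........^.
                .......................^.
                .......................~~
                ........................~
                                         


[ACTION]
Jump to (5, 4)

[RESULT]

                                         
                                         
                                         
                                         
                                         
                                         
                                         
               ..........................
               ..........................
               ..........................
               ..........................
               .....@....................
               ..........................
               .........♣......═.........
               .......~........═.........
               ......~~♣♣................
               ........~.♣.....═.........
               ♣........♣................
               ♣.....^.........═.........
               ♣......^........═.........
               ................═.........
               ................═.........
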